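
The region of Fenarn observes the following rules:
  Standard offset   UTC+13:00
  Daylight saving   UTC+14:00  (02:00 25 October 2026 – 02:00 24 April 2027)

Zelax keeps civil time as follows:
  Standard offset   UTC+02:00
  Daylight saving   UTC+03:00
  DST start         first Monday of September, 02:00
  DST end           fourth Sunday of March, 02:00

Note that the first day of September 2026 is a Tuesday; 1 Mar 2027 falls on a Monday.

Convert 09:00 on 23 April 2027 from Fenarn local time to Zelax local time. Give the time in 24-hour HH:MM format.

21:00

23 April 2027 falls between 25 October 2026 and 24 April 2027, so daylight saving is in effect and Fenarn is at UTC+14:00.
09:00 Fenarn − 14h = 19:00 UTC (rolling into the previous day, 22 April 2027).
1 September 2026 is a Tuesday, so the first Monday is September 7.
1 March 2027 is a Monday, so the first Sunday is March 7 and the fourth is March 28.
At the standard offset (UTC+02:00), 19:00 UTC + 2h = 21:00 Zelax standard time.
Daylight saving runs 7 September 2026 – 28 March 2027; the standard-time date in Zelax, 22 April 2027, is outside that window, so Zelax is on standard time at UTC+02:00.
19:00 UTC + 2h = 21:00 Zelax.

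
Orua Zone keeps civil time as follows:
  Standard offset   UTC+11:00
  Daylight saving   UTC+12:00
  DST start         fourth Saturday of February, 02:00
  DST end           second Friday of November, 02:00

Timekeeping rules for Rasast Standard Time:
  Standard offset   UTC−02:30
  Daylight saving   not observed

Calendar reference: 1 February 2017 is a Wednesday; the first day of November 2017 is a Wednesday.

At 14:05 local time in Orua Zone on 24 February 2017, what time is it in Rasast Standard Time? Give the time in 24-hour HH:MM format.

1 February 2017 is a Wednesday, so the first Saturday is February 4 and the fourth is February 25.
1 November 2017 is a Wednesday, so the first Friday is November 3 and the second is November 10.
24 February 2017 does not fall between 25 February and 10 November, so daylight saving is not in effect and Orua Zone is at UTC+11:00.
14:05 Orua Zone − 11h = 03:05 UTC.
Rasast Standard Time stays on UTC−02:30 all year.
03:05 UTC − 2h30m = 00:35 Rasast Standard Time.

00:35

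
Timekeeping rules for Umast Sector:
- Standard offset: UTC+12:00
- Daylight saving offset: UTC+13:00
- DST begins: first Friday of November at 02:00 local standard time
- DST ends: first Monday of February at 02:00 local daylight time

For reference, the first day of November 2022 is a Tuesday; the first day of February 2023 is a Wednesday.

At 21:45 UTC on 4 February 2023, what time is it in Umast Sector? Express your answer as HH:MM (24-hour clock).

1 November 2022 is a Tuesday, so the first Friday is November 4.
1 February 2023 is a Wednesday, so the first Monday is February 6.
At the standard offset (UTC+12:00), 21:45 UTC + 12h = 09:45 Umast Sector standard time (rolling into the next day, 5 February 2023).
The standard-time date in Umast Sector, 5 February 2023, lies within the daylight-saving period (4 November 2022 – 6 February 2023), so Umast Sector is on daylight time, UTC+13:00.
21:45 UTC + 13h = 10:45 local (rolling into the next day, 5 February 2023).

10:45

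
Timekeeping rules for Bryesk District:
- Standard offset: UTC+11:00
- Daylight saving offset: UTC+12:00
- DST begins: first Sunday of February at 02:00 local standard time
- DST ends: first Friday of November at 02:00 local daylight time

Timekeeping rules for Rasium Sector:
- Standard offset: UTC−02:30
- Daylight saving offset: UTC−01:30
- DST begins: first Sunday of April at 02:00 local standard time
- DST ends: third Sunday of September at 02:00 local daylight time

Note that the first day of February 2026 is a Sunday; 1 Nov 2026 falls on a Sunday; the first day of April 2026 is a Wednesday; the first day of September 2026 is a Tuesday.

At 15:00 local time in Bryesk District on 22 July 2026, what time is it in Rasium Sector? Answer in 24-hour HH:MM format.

1 February 2026 is a Sunday, so the first Sunday is February 1.
1 November 2026 is a Sunday, so the first Friday is November 6.
Daylight saving runs 1 February – 6 November; 22 July 2026 is inside that window, so Bryesk District is at UTC+12:00.
15:00 Bryesk District − 12h = 03:00 UTC.
1 April 2026 is a Wednesday, so the first Sunday is April 5.
1 September 2026 is a Tuesday, so the first Sunday is September 6 and the third is September 20.
At the standard offset (UTC−02:30), 03:00 UTC − 2h30m = 00:30 Rasium Sector standard time.
The standard-time date in Rasium Sector, 22 July 2026, lies within the daylight-saving period (5 April – 20 September), so Rasium Sector is on daylight time, UTC−01:30.
03:00 UTC − 1h30m = 01:30 Rasium Sector.

01:30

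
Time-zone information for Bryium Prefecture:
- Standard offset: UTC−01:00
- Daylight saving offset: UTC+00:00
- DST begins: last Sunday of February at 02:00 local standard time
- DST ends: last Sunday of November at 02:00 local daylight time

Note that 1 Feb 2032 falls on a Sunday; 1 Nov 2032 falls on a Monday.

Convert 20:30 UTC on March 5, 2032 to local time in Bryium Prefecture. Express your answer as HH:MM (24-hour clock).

1 February 2032 is a Sunday, so Sundays fall on 1, 8, 15, 22, 29; the last is February 29.
1 November 2032 is a Monday, so Sundays fall on 7, 14, 21, 28; the last is November 28.
At the standard offset (UTC−01:00), 20:30 UTC − 1h = 19:30 Bryium Prefecture standard time.
The standard-time date in Bryium Prefecture, March 5, 2032, lies within the daylight-saving period (29 February – 28 November), so Bryium Prefecture is on daylight time, UTC+00:00.
20:30 UTC + 0h = 20:30 local.

20:30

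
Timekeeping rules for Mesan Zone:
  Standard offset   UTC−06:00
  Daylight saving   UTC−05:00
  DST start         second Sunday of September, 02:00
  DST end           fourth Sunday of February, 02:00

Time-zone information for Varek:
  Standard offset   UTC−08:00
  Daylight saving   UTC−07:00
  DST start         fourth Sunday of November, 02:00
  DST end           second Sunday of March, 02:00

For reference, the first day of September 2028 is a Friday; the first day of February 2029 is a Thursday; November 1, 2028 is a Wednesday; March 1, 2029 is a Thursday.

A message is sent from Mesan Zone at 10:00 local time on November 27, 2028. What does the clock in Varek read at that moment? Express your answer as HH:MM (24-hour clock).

1 September 2028 is a Friday, so the first Sunday is September 3 and the second is September 10.
1 February 2029 is a Thursday, so the first Sunday is February 4 and the fourth is February 25.
November 27, 2028 lies within the daylight-saving period (10 September 2028 – 25 February 2029), so Mesan Zone is on daylight time, UTC−05:00.
10:00 Mesan Zone + 5h = 15:00 UTC.
1 November 2028 is a Wednesday, so the first Sunday is November 5 and the fourth is November 26.
1 March 2029 is a Thursday, so the first Sunday is March 4 and the second is March 11.
At the standard offset (UTC−08:00), 15:00 UTC − 8h = 07:00 Varek standard time.
The standard-time date in Varek, November 27, 2028, lies within the daylight-saving period (26 November 2028 – 11 March 2029), so Varek is on daylight time, UTC−07:00.
15:00 UTC − 7h = 08:00 Varek.

08:00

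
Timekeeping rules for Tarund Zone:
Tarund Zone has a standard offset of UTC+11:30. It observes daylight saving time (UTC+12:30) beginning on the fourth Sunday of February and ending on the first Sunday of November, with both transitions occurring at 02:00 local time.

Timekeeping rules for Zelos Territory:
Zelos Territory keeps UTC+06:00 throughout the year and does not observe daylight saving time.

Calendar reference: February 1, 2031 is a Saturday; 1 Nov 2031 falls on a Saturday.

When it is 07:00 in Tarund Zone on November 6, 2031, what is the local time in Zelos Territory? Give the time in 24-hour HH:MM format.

1 February 2031 is a Saturday, so the first Sunday is February 2 and the fourth is February 23.
1 November 2031 is a Saturday, so the first Sunday is November 2.
November 6, 2031 is outside the daylight-saving period (23 February – 2 November), so Tarund Zone is on standard time, UTC+11:30.
07:00 Tarund Zone − 11h30m = 19:30 UTC (rolling into the previous day, 5 November 2031).
Zelos Territory stays on UTC+06:00 all year.
19:30 UTC + 6h = 01:30 Zelos Territory (rolling into the next day, 6 November 2031).

01:30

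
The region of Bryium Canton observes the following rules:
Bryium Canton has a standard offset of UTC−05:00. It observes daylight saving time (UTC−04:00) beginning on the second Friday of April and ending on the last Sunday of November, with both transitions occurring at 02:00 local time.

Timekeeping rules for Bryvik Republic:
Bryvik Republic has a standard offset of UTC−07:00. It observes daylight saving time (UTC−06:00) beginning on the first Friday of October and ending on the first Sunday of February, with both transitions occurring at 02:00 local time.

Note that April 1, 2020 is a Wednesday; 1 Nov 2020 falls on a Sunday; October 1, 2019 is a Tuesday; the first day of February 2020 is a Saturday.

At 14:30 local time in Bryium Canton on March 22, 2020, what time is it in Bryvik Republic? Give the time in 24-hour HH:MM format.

12:30

1 April 2020 is a Wednesday, so the first Friday is April 3 and the second is April 10.
1 November 2020 is a Sunday, so Sundays fall on 1, 8, 15, 22, 29; the last is November 29.
March 22, 2020 does not fall between 10 April and 29 November, so daylight saving is not in effect and Bryium Canton is at UTC−05:00.
14:30 Bryium Canton + 5h = 19:30 UTC.
1 October 2019 is a Tuesday, so the first Friday is October 4.
1 February 2020 is a Saturday, so the first Sunday is February 2.
At the standard offset (UTC−07:00), 19:30 UTC − 7h = 12:30 Bryvik Republic standard time.
The standard-time date in Bryvik Republic, March 22, 2020, does not fall between 4 October 2019 and 2 February 2020, so daylight saving is not in effect and Bryvik Republic is at UTC−07:00.
19:30 UTC − 7h = 12:30 Bryvik Republic.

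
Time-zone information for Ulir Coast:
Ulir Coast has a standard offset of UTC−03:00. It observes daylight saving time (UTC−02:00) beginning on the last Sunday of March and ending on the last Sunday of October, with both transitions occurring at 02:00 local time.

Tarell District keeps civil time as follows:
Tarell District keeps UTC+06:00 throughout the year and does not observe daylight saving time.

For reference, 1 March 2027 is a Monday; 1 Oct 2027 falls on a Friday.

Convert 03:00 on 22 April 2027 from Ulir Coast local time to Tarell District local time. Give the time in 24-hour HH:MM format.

11:00

1 March 2027 is a Monday, so Sundays fall on 7, 14, 21, 28; the last is March 28.
1 October 2027 is a Friday, so Sundays fall on 3, 10, 17, 24, 31; the last is October 31.
22 April 2027 lies within the daylight-saving period (28 March – 31 October), so Ulir Coast is on daylight time, UTC−02:00.
03:00 Ulir Coast + 2h = 05:00 UTC.
Tarell District stays on UTC+06:00 all year.
05:00 UTC + 6h = 11:00 Tarell District.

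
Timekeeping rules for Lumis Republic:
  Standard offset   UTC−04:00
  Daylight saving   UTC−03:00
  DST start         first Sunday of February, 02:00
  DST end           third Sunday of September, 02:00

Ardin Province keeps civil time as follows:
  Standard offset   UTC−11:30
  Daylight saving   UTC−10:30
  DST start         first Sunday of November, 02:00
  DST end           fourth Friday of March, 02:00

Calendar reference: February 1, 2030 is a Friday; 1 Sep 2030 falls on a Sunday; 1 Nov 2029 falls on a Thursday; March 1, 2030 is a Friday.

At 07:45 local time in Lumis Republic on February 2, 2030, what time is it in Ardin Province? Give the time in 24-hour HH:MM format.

01:15

1 February 2030 is a Friday, so the first Sunday is February 3.
1 September 2030 is a Sunday, so the first Sunday is September 1 and the third is September 15.
February 2, 2030 is outside the daylight-saving period (3 February – 15 September), so Lumis Republic is on standard time, UTC−04:00.
07:45 Lumis Republic + 4h = 11:45 UTC.
1 November 2029 is a Thursday, so the first Sunday is November 4.
1 March 2030 is a Friday, so the first Friday is March 1 and the fourth is March 22.
At the standard offset (UTC−11:30), 11:45 UTC − 11h30m = 00:15 Ardin Province standard time.
The standard-time date in Ardin Province, February 2, 2030, falls between 4 November 2029 and 22 March 2030, so daylight saving is in effect and Ardin Province is at UTC−10:30.
11:45 UTC − 10h30m = 01:15 Ardin Province.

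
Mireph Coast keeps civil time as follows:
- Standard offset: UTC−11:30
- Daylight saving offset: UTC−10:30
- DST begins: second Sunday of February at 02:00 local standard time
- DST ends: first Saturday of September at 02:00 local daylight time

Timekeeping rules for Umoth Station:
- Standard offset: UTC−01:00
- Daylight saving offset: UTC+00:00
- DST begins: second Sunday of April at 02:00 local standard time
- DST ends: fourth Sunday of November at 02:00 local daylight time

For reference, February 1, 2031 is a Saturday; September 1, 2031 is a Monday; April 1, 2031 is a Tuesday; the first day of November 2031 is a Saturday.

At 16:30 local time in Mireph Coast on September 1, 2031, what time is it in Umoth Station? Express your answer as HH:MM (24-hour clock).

03:00

1 February 2031 is a Saturday, so the first Sunday is February 2 and the second is February 9.
1 September 2031 is a Monday, so the first Saturday is September 6.
September 1, 2031 lies within the daylight-saving period (9 February – 6 September), so Mireph Coast is on daylight time, UTC−10:30.
16:30 Mireph Coast + 10h30m = 03:00 UTC (rolling into the next day, 2 September 2031).
1 April 2031 is a Tuesday, so the first Sunday is April 6 and the second is April 13.
1 November 2031 is a Saturday, so the first Sunday is November 2 and the fourth is November 23.
At the standard offset (UTC−01:00), 03:00 UTC − 1h = 02:00 Umoth Station standard time.
The standard-time date in Umoth Station, September 2, 2031, falls between 13 April and 23 November, so daylight saving is in effect and Umoth Station is at UTC+00:00.
03:00 UTC + 0h = 03:00 Umoth Station.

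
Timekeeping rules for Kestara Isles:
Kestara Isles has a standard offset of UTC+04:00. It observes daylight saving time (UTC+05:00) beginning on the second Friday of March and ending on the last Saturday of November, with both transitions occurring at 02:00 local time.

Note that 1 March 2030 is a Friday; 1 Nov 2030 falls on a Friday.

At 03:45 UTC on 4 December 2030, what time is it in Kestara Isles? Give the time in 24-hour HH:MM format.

07:45

1 March 2030 is a Friday, so the first Friday is March 1 and the second is March 8.
1 November 2030 is a Friday, so Saturdays fall on 2, 9, 16, 23, 30; the last is November 30.
At the standard offset (UTC+04:00), 03:45 UTC + 4h = 07:45 Kestara Isles standard time.
The standard-time date in Kestara Isles, 4 December 2030, is outside the daylight-saving period (8 March – 30 November), so Kestara Isles is on standard time, UTC+04:00.
03:45 UTC + 4h = 07:45 local.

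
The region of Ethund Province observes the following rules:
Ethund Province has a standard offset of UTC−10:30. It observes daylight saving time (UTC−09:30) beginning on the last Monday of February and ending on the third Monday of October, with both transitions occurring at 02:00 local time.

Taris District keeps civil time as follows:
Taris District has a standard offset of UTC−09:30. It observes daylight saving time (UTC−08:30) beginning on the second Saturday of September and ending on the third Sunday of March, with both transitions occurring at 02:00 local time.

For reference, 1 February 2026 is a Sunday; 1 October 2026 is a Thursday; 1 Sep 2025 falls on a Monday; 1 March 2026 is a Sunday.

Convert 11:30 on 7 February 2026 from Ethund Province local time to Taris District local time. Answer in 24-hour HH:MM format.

13:30

1 February 2026 is a Sunday, so Mondays fall on 2, 9, 16, 23; the last is February 23.
1 October 2026 is a Thursday, so the first Monday is October 5 and the third is October 19.
7 February 2026 does not fall between 23 February and 19 October, so daylight saving is not in effect and Ethund Province is at UTC−10:30.
11:30 Ethund Province + 10h30m = 22:00 UTC.
1 September 2025 is a Monday, so the first Saturday is September 6 and the second is September 13.
1 March 2026 is a Sunday, so the first Sunday is March 1 and the third is March 15.
At the standard offset (UTC−09:30), 22:00 UTC − 9h30m = 12:30 Taris District standard time.
The standard-time date in Taris District, 7 February 2026, lies within the daylight-saving period (13 September 2025 – 15 March 2026), so Taris District is on daylight time, UTC−08:30.
22:00 UTC − 8h30m = 13:30 Taris District.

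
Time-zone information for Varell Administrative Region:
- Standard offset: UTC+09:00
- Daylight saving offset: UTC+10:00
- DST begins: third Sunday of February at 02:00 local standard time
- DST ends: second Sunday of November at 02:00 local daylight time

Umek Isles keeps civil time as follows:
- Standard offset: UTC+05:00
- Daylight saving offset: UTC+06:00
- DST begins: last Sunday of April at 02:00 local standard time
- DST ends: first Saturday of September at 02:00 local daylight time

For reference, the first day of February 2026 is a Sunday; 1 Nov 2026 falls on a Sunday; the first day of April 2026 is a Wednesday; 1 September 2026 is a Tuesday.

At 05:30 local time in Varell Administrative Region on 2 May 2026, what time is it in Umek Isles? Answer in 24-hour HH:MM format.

1 February 2026 is a Sunday, so the first Sunday is February 1 and the third is February 15.
1 November 2026 is a Sunday, so the first Sunday is November 1 and the second is November 8.
2 May 2026 falls between 15 February and 8 November, so daylight saving is in effect and Varell Administrative Region is at UTC+10:00.
05:30 Varell Administrative Region − 10h = 19:30 UTC (rolling into the previous day, 1 May 2026).
1 April 2026 is a Wednesday, so Sundays fall on 5, 12, 19, 26; the last is April 26.
1 September 2026 is a Tuesday, so the first Saturday is September 5.
At the standard offset (UTC+05:00), 19:30 UTC + 5h = 00:30 Umek Isles standard time (rolling into the next day, 2 May 2026).
Daylight saving runs 26 April – 5 September; the standard-time date in Umek Isles, 2 May 2026, is inside that window, so Umek Isles is at UTC+06:00.
19:30 UTC + 6h = 01:30 Umek Isles (rolling into the next day, 2 May 2026).

01:30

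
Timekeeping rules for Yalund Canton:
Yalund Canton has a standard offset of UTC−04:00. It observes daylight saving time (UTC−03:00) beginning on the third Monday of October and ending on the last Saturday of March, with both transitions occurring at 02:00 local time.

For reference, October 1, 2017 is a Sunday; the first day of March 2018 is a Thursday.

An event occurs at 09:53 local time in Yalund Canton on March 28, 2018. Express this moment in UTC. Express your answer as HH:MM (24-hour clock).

12:53

1 October 2017 is a Sunday, so the first Monday is October 2 and the third is October 16.
1 March 2018 is a Thursday, so Saturdays fall on 3, 10, 17, 24, 31; the last is March 31.
March 28, 2018 lies within the daylight-saving period (16 October 2017 – 31 March 2018), so Yalund Canton is on daylight time, UTC−03:00.
09:53 local + 3h = 12:53 UTC.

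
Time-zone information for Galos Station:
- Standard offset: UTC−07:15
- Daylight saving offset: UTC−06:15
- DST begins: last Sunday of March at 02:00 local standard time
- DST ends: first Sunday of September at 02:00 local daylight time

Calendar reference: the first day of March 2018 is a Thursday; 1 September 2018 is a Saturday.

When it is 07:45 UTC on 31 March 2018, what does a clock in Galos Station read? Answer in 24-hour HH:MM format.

1 March 2018 is a Thursday, so Sundays fall on 4, 11, 18, 25; the last is March 25.
1 September 2018 is a Saturday, so the first Sunday is September 2.
At the standard offset (UTC−07:15), 07:45 UTC − 7h15m = 00:30 Galos Station standard time.
The standard-time date in Galos Station, 31 March 2018, falls between 25 March and 2 September, so daylight saving is in effect and Galos Station is at UTC−06:15.
07:45 UTC − 6h15m = 01:30 local.

01:30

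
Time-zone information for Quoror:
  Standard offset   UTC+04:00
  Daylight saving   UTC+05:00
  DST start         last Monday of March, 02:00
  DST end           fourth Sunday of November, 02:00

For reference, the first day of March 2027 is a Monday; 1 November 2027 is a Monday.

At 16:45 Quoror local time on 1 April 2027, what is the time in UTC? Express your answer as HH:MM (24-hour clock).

1 March 2027 is a Monday, so Mondays fall on 1, 8, 15, 22, 29; the last is March 29.
1 November 2027 is a Monday, so the first Sunday is November 7 and the fourth is November 28.
1 April 2027 falls between 29 March and 28 November, so daylight saving is in effect and Quoror is at UTC+05:00.
16:45 local − 5h = 11:45 UTC.

11:45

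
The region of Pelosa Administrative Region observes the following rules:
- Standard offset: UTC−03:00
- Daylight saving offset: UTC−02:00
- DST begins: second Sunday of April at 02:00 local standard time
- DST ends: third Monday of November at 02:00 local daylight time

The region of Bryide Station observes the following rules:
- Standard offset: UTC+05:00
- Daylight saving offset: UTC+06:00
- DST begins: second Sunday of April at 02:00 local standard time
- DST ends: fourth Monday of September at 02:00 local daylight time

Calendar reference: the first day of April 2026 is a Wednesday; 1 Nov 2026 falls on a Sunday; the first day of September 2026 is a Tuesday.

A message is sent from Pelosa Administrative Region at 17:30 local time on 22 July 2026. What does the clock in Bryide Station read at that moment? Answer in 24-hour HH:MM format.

1 April 2026 is a Wednesday, so the first Sunday is April 5 and the second is April 12.
1 November 2026 is a Sunday, so the first Monday is November 2 and the third is November 16.
22 July 2026 falls between 12 April and 16 November, so daylight saving is in effect and Pelosa Administrative Region is at UTC−02:00.
17:30 Pelosa Administrative Region + 2h = 19:30 UTC.
1 April 2026 is a Wednesday, so the first Sunday is April 5 and the second is April 12.
1 September 2026 is a Tuesday, so the first Monday is September 7 and the fourth is September 28.
At the standard offset (UTC+05:00), 19:30 UTC + 5h = 00:30 Bryide Station standard time (rolling into the next day, 23 July 2026).
The standard-time date in Bryide Station, 23 July 2026, falls between 12 April and 28 September, so daylight saving is in effect and Bryide Station is at UTC+06:00.
19:30 UTC + 6h = 01:30 Bryide Station (rolling into the next day, 23 July 2026).

01:30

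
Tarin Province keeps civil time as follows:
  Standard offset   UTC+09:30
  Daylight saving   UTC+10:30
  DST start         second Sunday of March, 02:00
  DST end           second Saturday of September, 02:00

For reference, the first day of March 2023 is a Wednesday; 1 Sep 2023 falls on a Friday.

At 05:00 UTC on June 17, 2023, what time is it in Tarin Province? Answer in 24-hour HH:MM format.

15:30

1 March 2023 is a Wednesday, so the first Sunday is March 5 and the second is March 12.
1 September 2023 is a Friday, so the first Saturday is September 2 and the second is September 9.
At the standard offset (UTC+09:30), 05:00 UTC + 9h30m = 14:30 Tarin Province standard time.
The standard-time date in Tarin Province, June 17, 2023, falls between 12 March and 9 September, so daylight saving is in effect and Tarin Province is at UTC+10:30.
05:00 UTC + 10h30m = 15:30 local.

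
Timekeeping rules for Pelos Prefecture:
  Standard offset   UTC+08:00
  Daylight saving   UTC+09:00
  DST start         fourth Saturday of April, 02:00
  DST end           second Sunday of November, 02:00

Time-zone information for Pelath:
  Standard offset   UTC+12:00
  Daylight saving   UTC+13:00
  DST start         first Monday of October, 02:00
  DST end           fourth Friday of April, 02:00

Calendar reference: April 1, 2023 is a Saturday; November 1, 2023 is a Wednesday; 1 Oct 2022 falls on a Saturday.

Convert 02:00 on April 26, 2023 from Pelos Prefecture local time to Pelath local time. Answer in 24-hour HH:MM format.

1 April 2023 is a Saturday, so the first Saturday is April 1 and the fourth is April 22.
1 November 2023 is a Wednesday, so the first Sunday is November 5 and the second is November 12.
Daylight saving runs 22 April – 12 November; April 26, 2023 is inside that window, so Pelos Prefecture is at UTC+09:00.
02:00 Pelos Prefecture − 9h = 17:00 UTC (rolling into the previous day, 25 April 2023).
1 October 2022 is a Saturday, so the first Monday is October 3.
1 April 2023 is a Saturday, so the first Friday is April 7 and the fourth is April 28.
At the standard offset (UTC+12:00), 17:00 UTC + 12h = 05:00 Pelath standard time (rolling into the next day, 26 April 2023).
The standard-time date in Pelath, April 26, 2023, lies within the daylight-saving period (3 October 2022 – 28 April 2023), so Pelath is on daylight time, UTC+13:00.
17:00 UTC + 13h = 06:00 Pelath (rolling into the next day, 26 April 2023).

06:00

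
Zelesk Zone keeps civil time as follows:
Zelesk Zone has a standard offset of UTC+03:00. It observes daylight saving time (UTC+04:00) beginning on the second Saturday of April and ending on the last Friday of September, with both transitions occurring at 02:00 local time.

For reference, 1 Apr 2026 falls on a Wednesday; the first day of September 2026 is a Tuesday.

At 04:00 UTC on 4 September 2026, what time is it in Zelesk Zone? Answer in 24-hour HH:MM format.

1 April 2026 is a Wednesday, so the first Saturday is April 4 and the second is April 11.
1 September 2026 is a Tuesday, so Fridays fall on 4, 11, 18, 25; the last is September 25.
At the standard offset (UTC+03:00), 04:00 UTC + 3h = 07:00 Zelesk Zone standard time.
The standard-time date in Zelesk Zone, 4 September 2026, falls between 11 April and 25 September, so daylight saving is in effect and Zelesk Zone is at UTC+04:00.
04:00 UTC + 4h = 08:00 local.

08:00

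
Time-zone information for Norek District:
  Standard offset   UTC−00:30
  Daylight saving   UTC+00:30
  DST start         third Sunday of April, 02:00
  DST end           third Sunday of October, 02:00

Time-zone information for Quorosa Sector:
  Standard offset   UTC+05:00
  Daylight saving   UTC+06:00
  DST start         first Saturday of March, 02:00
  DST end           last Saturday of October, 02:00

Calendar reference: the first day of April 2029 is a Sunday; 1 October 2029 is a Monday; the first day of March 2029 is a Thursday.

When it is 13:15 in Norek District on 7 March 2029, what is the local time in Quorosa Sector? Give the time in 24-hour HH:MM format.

1 April 2029 is a Sunday, so the first Sunday is April 1 and the third is April 15.
1 October 2029 is a Monday, so the first Sunday is October 7 and the third is October 21.
7 March 2029 is outside the daylight-saving period (15 April – 21 October), so Norek District is on standard time, UTC−00:30.
13:15 Norek District + 0h30m = 13:45 UTC.
1 March 2029 is a Thursday, so the first Saturday is March 3.
1 October 2029 is a Monday, so Saturdays fall on 6, 13, 20, 27; the last is October 27.
At the standard offset (UTC+05:00), 13:45 UTC + 5h = 18:45 Quorosa Sector standard time.
Daylight saving runs 3 March – 27 October; the standard-time date in Quorosa Sector, 7 March 2029, is inside that window, so Quorosa Sector is at UTC+06:00.
13:45 UTC + 6h = 19:45 Quorosa Sector.

19:45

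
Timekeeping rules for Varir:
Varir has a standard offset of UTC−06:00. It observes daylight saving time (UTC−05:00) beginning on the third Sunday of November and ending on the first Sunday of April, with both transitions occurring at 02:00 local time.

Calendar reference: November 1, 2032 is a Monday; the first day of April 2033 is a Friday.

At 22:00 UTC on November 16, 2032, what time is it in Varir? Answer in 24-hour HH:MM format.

1 November 2032 is a Monday, so the first Sunday is November 7 and the third is November 21.
1 April 2033 is a Friday, so the first Sunday is April 3.
At the standard offset (UTC−06:00), 22:00 UTC − 6h = 16:00 Varir standard time.
The standard-time date in Varir, November 16, 2032, does not fall between 21 November 2032 and 3 April 2033, so daylight saving is not in effect and Varir is at UTC−06:00.
22:00 UTC − 6h = 16:00 local.

16:00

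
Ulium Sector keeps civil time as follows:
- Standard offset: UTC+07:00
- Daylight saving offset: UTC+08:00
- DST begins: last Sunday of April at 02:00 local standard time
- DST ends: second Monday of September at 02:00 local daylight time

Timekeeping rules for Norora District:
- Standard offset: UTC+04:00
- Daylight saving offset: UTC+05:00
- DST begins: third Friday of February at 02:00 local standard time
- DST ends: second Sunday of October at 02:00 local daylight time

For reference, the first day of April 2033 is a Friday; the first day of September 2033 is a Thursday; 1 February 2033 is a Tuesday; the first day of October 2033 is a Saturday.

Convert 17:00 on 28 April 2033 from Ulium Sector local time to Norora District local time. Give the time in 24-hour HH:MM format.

14:00

1 April 2033 is a Friday, so Sundays fall on 3, 10, 17, 24; the last is April 24.
1 September 2033 is a Thursday, so the first Monday is September 5 and the second is September 12.
28 April 2033 falls between 24 April and 12 September, so daylight saving is in effect and Ulium Sector is at UTC+08:00.
17:00 Ulium Sector − 8h = 09:00 UTC.
1 February 2033 is a Tuesday, so the first Friday is February 4 and the third is February 18.
1 October 2033 is a Saturday, so the first Sunday is October 2 and the second is October 9.
At the standard offset (UTC+04:00), 09:00 UTC + 4h = 13:00 Norora District standard time.
Daylight saving runs 18 February – 9 October; the standard-time date in Norora District, 28 April 2033, is inside that window, so Norora District is at UTC+05:00.
09:00 UTC + 5h = 14:00 Norora District.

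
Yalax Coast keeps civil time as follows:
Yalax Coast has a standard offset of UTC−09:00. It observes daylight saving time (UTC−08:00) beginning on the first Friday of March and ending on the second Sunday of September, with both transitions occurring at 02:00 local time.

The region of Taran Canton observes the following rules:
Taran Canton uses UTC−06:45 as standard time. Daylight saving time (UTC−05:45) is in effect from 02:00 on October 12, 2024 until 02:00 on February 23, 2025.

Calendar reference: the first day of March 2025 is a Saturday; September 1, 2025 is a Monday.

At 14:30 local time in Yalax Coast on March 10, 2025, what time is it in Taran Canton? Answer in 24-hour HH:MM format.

1 March 2025 is a Saturday, so the first Friday is March 7.
1 September 2025 is a Monday, so the first Sunday is September 7 and the second is September 14.
Daylight saving runs 7 March – 14 September; March 10, 2025 is inside that window, so Yalax Coast is at UTC−08:00.
14:30 Yalax Coast + 8h = 22:30 UTC.
At the standard offset (UTC−06:45), 22:30 UTC − 6h45m = 15:45 Taran Canton standard time.
The standard-time date in Taran Canton, March 10, 2025, does not fall between 12 October 2024 and 23 February 2025, so daylight saving is not in effect and Taran Canton is at UTC−06:45.
22:30 UTC − 6h45m = 15:45 Taran Canton.

15:45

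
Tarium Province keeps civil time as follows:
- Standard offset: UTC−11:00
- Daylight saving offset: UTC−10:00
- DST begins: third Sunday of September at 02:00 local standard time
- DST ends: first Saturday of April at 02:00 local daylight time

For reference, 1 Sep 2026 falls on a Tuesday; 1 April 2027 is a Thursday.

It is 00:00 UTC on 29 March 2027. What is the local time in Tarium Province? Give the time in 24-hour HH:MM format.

1 September 2026 is a Tuesday, so the first Sunday is September 6 and the third is September 20.
1 April 2027 is a Thursday, so the first Saturday is April 3.
At the standard offset (UTC−11:00), 00:00 UTC − 11h = 13:00 Tarium Province standard time (rolling into the previous day, 28 March 2027).
The standard-time date in Tarium Province, 28 March 2027, lies within the daylight-saving period (20 September 2026 – 3 April 2027), so Tarium Province is on daylight time, UTC−10:00.
00:00 UTC − 10h = 14:00 local (rolling into the previous day, 28 March 2027).

14:00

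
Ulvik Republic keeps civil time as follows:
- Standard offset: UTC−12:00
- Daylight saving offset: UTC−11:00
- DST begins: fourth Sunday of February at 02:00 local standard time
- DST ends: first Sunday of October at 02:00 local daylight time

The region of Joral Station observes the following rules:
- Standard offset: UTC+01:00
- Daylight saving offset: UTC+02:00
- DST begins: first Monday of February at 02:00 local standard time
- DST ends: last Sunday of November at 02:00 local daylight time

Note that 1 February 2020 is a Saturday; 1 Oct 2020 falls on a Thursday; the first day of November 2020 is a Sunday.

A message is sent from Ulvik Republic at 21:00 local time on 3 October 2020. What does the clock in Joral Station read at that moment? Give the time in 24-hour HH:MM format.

10:00

1 February 2020 is a Saturday, so the first Sunday is February 2 and the fourth is February 23.
1 October 2020 is a Thursday, so the first Sunday is October 4.
3 October 2020 falls between 23 February and 4 October, so daylight saving is in effect and Ulvik Republic is at UTC−11:00.
21:00 Ulvik Republic + 11h = 08:00 UTC (rolling into the next day, 4 October 2020).
1 February 2020 is a Saturday, so the first Monday is February 3.
1 November 2020 is a Sunday, so Sundays fall on 1, 8, 15, 22, 29; the last is November 29.
At the standard offset (UTC+01:00), 08:00 UTC + 1h = 09:00 Joral Station standard time.
The standard-time date in Joral Station, 4 October 2020, falls between 3 February and 29 November, so daylight saving is in effect and Joral Station is at UTC+02:00.
08:00 UTC + 2h = 10:00 Joral Station.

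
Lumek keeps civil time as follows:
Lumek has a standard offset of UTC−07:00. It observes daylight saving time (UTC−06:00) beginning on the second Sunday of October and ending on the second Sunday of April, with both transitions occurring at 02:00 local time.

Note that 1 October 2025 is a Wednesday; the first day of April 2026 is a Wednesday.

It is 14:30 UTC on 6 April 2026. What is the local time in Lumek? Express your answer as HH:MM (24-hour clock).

08:30

1 October 2025 is a Wednesday, so the first Sunday is October 5 and the second is October 12.
1 April 2026 is a Wednesday, so the first Sunday is April 5 and the second is April 12.
At the standard offset (UTC−07:00), 14:30 UTC − 7h = 07:30 Lumek standard time.
The standard-time date in Lumek, 6 April 2026, lies within the daylight-saving period (12 October 2025 – 12 April 2026), so Lumek is on daylight time, UTC−06:00.
14:30 UTC − 6h = 08:30 local.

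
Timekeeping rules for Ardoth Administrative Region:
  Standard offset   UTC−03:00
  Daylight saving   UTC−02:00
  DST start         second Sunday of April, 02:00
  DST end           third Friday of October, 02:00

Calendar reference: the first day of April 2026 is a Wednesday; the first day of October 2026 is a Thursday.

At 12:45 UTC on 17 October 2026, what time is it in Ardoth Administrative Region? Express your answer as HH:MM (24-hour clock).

1 April 2026 is a Wednesday, so the first Sunday is April 5 and the second is April 12.
1 October 2026 is a Thursday, so the first Friday is October 2 and the third is October 16.
At the standard offset (UTC−03:00), 12:45 UTC − 3h = 09:45 Ardoth Administrative Region standard time.
Daylight saving runs 12 April – 16 October; the standard-time date in Ardoth Administrative Region, 17 October 2026, is outside that window, so Ardoth Administrative Region is on standard time at UTC−03:00.
12:45 UTC − 3h = 09:45 local.

09:45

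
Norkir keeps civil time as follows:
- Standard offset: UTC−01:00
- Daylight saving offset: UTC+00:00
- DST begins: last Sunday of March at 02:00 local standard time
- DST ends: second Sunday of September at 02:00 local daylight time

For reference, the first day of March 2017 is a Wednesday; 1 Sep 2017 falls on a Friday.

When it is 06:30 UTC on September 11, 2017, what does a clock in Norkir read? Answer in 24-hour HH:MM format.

1 March 2017 is a Wednesday, so Sundays fall on 5, 12, 19, 26; the last is March 26.
1 September 2017 is a Friday, so the first Sunday is September 3 and the second is September 10.
At the standard offset (UTC−01:00), 06:30 UTC − 1h = 05:30 Norkir standard time.
Daylight saving runs 26 March – 10 September; the standard-time date in Norkir, September 11, 2017, is outside that window, so Norkir is on standard time at UTC−01:00.
06:30 UTC − 1h = 05:30 local.

05:30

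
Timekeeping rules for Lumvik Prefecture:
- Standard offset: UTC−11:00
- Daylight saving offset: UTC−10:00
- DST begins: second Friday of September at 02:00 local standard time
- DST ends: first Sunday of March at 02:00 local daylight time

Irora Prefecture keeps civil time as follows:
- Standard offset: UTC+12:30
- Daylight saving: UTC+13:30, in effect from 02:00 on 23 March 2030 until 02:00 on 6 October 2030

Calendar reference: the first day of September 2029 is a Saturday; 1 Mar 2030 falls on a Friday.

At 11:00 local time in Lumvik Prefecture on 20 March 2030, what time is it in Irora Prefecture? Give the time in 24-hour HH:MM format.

1 September 2029 is a Saturday, so the first Friday is September 7 and the second is September 14.
1 March 2030 is a Friday, so the first Sunday is March 3.
20 March 2030 is outside the daylight-saving period (14 September 2029 – 3 March 2030), so Lumvik Prefecture is on standard time, UTC−11:00.
11:00 Lumvik Prefecture + 11h = 22:00 UTC.
At the standard offset (UTC+12:30), 22:00 UTC + 12h30m = 10:30 Irora Prefecture standard time (rolling into the next day, 21 March 2030).
Daylight saving runs 23 March – 6 October; the standard-time date in Irora Prefecture, 21 March 2030, is outside that window, so Irora Prefecture is on standard time at UTC+12:30.
22:00 UTC + 12h30m = 10:30 Irora Prefecture (rolling into the next day, 21 March 2030).

10:30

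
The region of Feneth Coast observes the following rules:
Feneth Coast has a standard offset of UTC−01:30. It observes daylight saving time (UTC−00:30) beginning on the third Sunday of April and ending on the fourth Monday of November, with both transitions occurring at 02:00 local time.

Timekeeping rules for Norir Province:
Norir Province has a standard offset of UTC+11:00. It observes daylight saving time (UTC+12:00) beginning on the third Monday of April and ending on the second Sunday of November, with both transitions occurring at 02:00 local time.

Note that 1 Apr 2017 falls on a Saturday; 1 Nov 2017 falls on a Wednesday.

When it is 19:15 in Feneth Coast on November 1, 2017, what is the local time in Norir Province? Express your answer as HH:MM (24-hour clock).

07:45

1 April 2017 is a Saturday, so the first Sunday is April 2 and the third is April 16.
1 November 2017 is a Wednesday, so the first Monday is November 6 and the fourth is November 27.
November 1, 2017 lies within the daylight-saving period (16 April – 27 November), so Feneth Coast is on daylight time, UTC−00:30.
19:15 Feneth Coast + 0h30m = 19:45 UTC.
1 April 2017 is a Saturday, so the first Monday is April 3 and the third is April 17.
1 November 2017 is a Wednesday, so the first Sunday is November 5 and the second is November 12.
At the standard offset (UTC+11:00), 19:45 UTC + 11h = 06:45 Norir Province standard time (rolling into the next day, 2 November 2017).
The standard-time date in Norir Province, November 2, 2017, falls between 17 April and 12 November, so daylight saving is in effect and Norir Province is at UTC+12:00.
19:45 UTC + 12h = 07:45 Norir Province (rolling into the next day, 2 November 2017).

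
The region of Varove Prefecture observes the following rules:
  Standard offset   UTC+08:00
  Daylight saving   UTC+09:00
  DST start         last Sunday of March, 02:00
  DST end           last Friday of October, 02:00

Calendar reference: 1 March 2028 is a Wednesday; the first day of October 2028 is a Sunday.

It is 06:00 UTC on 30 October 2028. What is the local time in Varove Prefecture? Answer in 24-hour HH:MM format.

14:00

1 March 2028 is a Wednesday, so Sundays fall on 5, 12, 19, 26; the last is March 26.
1 October 2028 is a Sunday, so Fridays fall on 6, 13, 20, 27; the last is October 27.
At the standard offset (UTC+08:00), 06:00 UTC + 8h = 14:00 Varove Prefecture standard time.
The standard-time date in Varove Prefecture, 30 October 2028, does not fall between 26 March and 27 October, so daylight saving is not in effect and Varove Prefecture is at UTC+08:00.
06:00 UTC + 8h = 14:00 local.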